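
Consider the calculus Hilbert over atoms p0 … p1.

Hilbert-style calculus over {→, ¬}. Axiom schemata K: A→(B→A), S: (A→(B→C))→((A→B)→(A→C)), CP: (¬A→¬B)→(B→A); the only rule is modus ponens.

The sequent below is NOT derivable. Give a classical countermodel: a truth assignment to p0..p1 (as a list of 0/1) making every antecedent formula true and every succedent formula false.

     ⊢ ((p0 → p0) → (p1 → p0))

Truth-table refutation:
  v=00: Γ:[] Δ:[((p0 → p0) → (p1 → p0))=T] refutes=False
  v=01: Γ:[] Δ:[((p0 → p0) → (p1 → p0))=F] refutes=True  ← countermodel

Result: [0, 1]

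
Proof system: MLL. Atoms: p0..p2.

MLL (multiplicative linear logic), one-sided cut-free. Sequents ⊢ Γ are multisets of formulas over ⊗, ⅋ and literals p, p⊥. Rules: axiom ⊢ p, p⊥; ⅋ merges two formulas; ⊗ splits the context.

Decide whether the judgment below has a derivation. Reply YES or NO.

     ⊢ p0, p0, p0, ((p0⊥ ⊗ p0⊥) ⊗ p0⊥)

Derivation (root first):
[⊗]  ⊢ p0, p0, p0, ((p0⊥ ⊗ p0⊥) ⊗ p0⊥)
  [⊗]  ⊢ p0, p0, (p0⊥ ⊗ p0⊥)
    [Ax]  ⊢ p0, p0⊥
    [Ax]  ⊢ p0, p0⊥
  [Ax]  ⊢ p0, p0⊥

Result: YES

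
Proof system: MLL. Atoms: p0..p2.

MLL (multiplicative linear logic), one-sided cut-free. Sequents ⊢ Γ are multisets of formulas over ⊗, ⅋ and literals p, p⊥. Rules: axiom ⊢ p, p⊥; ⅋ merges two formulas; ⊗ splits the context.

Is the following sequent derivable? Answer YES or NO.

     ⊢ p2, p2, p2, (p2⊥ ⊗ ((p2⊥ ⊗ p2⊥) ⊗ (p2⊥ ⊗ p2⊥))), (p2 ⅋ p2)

Derivation (root first):
[⅋]  ⊢ p2, p2, p2, (p2⊥ ⊗ ((p2⊥ ⊗ p2⊥) ⊗ (p2⊥ ⊗ p2⊥))), (p2 ⅋ p2)
  [⊗]  ⊢ p2, p2, p2, p2, p2, (p2⊥ ⊗ ((p2⊥ ⊗ p2⊥) ⊗ (p2⊥ ⊗ p2⊥)))
    [Ax]  ⊢ p2, p2⊥
    [⊗]  ⊢ p2, p2, p2, p2, ((p2⊥ ⊗ p2⊥) ⊗ (p2⊥ ⊗ p2⊥))
      [⊗]  ⊢ p2, p2, (p2⊥ ⊗ p2⊥)
        [Ax]  ⊢ p2, p2⊥
        [Ax]  ⊢ p2, p2⊥
      [⊗]  ⊢ p2, p2, (p2⊥ ⊗ p2⊥)
        [Ax]  ⊢ p2, p2⊥
        [Ax]  ⊢ p2, p2⊥

Result: YES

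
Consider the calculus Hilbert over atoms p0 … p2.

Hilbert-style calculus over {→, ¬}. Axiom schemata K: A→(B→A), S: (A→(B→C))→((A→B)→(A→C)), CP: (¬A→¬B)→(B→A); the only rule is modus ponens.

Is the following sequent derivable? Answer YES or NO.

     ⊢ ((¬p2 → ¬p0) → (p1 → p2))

Search for a countermodel by truth-table:
  v=000: Γ:[] Δ:[((¬p2 → ¬p0) → (p1 → p2))=T] refutes=False
  v=001: Γ:[] Δ:[((¬p2 → ¬p0) → (p1 → p2))=T] refutes=False
  v=010: Γ:[] Δ:[((¬p2 → ¬p0) → (p1 → p2))=F] refutes=True  ← countermodel

Result: NO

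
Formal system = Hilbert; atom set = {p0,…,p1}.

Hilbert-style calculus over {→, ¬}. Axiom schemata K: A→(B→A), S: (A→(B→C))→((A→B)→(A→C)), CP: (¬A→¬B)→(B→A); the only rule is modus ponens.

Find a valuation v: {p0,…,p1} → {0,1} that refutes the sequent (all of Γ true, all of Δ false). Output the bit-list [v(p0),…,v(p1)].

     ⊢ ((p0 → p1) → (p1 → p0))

Enumerate valuations to refute Γ ⊢ Δ:
  v=00: Γ:[] Δ:[((p0 → p1) → (p1 → p0))=T] refutes=False
  v=01: Γ:[] Δ:[((p0 → p1) → (p1 → p0))=F] refutes=True  ← countermodel

Result: [0, 1]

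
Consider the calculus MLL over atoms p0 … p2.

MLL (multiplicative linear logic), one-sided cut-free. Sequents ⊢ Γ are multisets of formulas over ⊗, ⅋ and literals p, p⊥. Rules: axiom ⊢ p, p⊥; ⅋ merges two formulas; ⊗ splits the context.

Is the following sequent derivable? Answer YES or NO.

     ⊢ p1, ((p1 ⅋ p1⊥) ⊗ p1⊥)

Proof tree:
[⊗]  ⊢ p1, ((p1 ⅋ p1⊥) ⊗ p1⊥)
  [⅋]  ⊢ (p1 ⅋ p1⊥)
    [Ax]  ⊢ p1, p1⊥
  [Ax]  ⊢ p1, p1⊥

Result: YES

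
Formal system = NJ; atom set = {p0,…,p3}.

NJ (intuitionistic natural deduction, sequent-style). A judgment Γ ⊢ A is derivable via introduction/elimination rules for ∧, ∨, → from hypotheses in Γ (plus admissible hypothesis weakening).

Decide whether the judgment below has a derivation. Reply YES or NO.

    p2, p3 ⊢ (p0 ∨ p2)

Derivation trace:
[Wk] p2, p3 ⊢ (p0 ∨ p2)
  [∨I₂] p2 ⊢ (p0 ∨ p2)
    [Ax] p2 ⊢ p2

Result: YES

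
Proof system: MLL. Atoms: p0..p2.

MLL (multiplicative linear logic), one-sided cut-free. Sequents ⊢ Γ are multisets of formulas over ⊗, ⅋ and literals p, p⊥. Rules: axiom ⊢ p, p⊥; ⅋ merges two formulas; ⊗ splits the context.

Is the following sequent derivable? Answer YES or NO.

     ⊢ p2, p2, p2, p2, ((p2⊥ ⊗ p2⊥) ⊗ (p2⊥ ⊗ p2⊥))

Derivation trace:
[⊗]  ⊢ p2, p2, p2, p2, ((p2⊥ ⊗ p2⊥) ⊗ (p2⊥ ⊗ p2⊥))
  [⊗]  ⊢ p2, p2, (p2⊥ ⊗ p2⊥)
    [Ax]  ⊢ p2, p2⊥
    [Ax]  ⊢ p2, p2⊥
  [⊗]  ⊢ p2, p2, (p2⊥ ⊗ p2⊥)
    [Ax]  ⊢ p2, p2⊥
    [Ax]  ⊢ p2, p2⊥

Result: YES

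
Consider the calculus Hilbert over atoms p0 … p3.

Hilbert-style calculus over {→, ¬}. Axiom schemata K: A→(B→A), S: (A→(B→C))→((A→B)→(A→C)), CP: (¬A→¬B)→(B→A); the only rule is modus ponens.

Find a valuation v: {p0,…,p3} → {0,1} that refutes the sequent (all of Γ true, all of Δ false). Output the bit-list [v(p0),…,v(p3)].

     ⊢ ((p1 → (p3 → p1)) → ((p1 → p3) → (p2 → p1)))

Enumerate valuations to refute Γ ⊢ Δ:
  v=0000: Γ:[] Δ:[((p1 → (p3 → p1)) → ((p1 → p3) → (p2 → p1)))=T] refutes=False
  v=0001: Γ:[] Δ:[((p1 → (p3 → p1)) → ((p1 → p3) → (p2 → p1)))=T] refutes=False
  v=0010: Γ:[] Δ:[((p1 → (p3 → p1)) → ((p1 → p3) → (p2 → p1)))=F] refutes=True  ← countermodel

Result: [0, 0, 1, 0]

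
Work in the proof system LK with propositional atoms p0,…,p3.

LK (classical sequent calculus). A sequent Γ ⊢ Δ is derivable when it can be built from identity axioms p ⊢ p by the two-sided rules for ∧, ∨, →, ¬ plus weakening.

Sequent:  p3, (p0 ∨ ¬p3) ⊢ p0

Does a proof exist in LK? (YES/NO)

Proof tree:
[∨L] p3, (p0 ∨ ¬p3) ⊢ p0
  [Ax] p0 ⊢ p0
  [¬L] p3, ¬p3 ⊢ 
    [Ax] p3 ⊢ p3

Result: YES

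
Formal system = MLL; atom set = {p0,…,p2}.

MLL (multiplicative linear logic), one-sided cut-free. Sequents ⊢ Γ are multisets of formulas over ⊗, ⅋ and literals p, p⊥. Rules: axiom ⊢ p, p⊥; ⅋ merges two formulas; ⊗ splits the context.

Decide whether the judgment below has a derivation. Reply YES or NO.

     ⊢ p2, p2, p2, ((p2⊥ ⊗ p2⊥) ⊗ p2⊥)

Proof tree:
[⊗]  ⊢ p2, p2, p2, ((p2⊥ ⊗ p2⊥) ⊗ p2⊥)
  [⊗]  ⊢ p2, p2, (p2⊥ ⊗ p2⊥)
    [Ax]  ⊢ p2, p2⊥
    [Ax]  ⊢ p2, p2⊥
  [Ax]  ⊢ p2, p2⊥

Result: YES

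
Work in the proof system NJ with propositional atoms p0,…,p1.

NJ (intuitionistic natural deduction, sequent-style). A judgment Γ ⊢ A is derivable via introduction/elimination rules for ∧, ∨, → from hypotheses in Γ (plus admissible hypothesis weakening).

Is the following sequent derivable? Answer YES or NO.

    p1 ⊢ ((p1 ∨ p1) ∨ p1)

Derivation (root first):
[∨I₁] p1 ⊢ ((p1 ∨ p1) ∨ p1)
  [∨I₁] p1 ⊢ (p1 ∨ p1)
    [Ax] p1 ⊢ p1

Result: YES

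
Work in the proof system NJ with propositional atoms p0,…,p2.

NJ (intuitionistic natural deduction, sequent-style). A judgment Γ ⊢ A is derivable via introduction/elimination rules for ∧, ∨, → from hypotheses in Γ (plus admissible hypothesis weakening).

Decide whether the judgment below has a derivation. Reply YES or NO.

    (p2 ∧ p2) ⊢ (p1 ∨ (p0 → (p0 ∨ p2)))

Derivation (root first):
[Wk] (p2 ∧ p2) ⊢ (p1 ∨ (p0 → (p0 ∨ p2)))
  [∨I₂]  ⊢ (p1 ∨ (p0 → (p0 ∨ p2)))
    [→I]  ⊢ (p0 → (p0 ∨ p2))
      [∨I₁] p0 ⊢ (p0 ∨ p2)
        [Ax] p0 ⊢ p0

Result: YES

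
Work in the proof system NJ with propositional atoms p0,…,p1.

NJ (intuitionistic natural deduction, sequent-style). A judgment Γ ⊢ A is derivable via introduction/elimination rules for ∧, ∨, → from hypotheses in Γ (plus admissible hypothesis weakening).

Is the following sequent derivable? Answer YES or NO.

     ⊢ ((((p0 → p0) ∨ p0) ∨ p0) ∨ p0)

Proof tree:
[∨I₁]  ⊢ ((((p0 → p0) ∨ p0) ∨ p0) ∨ p0)
  [∨I₁]  ⊢ (((p0 → p0) ∨ p0) ∨ p0)
    [∨I₁]  ⊢ ((p0 → p0) ∨ p0)
      [→I]  ⊢ (p0 → p0)
        [Ax] p0 ⊢ p0

Result: YES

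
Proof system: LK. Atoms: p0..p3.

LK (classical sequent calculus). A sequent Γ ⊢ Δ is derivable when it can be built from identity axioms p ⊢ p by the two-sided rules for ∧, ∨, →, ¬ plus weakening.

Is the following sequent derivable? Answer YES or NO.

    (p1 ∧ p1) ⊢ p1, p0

Derivation (root first):
[WR] (p1 ∧ p1) ⊢ p1, p0
  [∧L] (p1 ∧ p1) ⊢ p1
    [WL] p1, p1 ⊢ p1
      [Ax] p1 ⊢ p1

Result: YES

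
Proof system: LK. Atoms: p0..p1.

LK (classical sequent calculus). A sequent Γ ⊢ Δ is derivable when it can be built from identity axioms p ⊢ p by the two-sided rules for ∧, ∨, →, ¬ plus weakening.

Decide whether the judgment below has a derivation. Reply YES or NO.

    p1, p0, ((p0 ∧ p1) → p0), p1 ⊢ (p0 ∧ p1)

Derivation (root first):
[WL] p1, p0, ((p0 ∧ p1) → p0), p1 ⊢ (p0 ∧ p1)
  [→L] p1, p0, ((p0 ∧ p1) → p0) ⊢ (p0 ∧ p1)
    [∧R] p1, p0 ⊢ (p0 ∧ p1)
      [Ax] p0 ⊢ p0
      [Ax] p1 ⊢ p1
    [∧R] p1, p0 ⊢ (p0 ∧ p1)
      [Ax] p0 ⊢ p0
      [Ax] p1 ⊢ p1

Result: YES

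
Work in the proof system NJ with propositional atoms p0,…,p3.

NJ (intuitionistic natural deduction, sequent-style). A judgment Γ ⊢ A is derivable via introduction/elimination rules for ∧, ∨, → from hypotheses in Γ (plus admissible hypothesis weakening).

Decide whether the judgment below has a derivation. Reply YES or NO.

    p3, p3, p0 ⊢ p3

Proof tree:
[Wk] p3, p3, p0 ⊢ p3
  [Wk] p3, p3 ⊢ p3
    [Ax] p3 ⊢ p3

Result: YES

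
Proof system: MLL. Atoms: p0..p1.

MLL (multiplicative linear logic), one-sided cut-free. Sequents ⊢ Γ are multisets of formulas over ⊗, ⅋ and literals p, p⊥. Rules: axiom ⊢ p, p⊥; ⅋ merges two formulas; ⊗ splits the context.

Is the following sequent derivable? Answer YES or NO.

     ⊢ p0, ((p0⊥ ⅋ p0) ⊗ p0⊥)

Proof tree:
[⊗]  ⊢ p0, ((p0⊥ ⅋ p0) ⊗ p0⊥)
  [⅋]  ⊢ (p0⊥ ⅋ p0)
    [Ax]  ⊢ p0, p0⊥
  [Ax]  ⊢ p0, p0⊥

Result: YES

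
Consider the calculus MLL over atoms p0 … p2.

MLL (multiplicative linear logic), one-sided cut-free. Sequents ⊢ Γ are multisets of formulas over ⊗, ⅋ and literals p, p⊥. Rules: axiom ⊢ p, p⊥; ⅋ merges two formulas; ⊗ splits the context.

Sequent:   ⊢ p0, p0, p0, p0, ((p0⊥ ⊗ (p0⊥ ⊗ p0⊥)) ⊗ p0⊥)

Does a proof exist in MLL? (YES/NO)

Derivation trace:
[⊗]  ⊢ p0, p0, p0, p0, ((p0⊥ ⊗ (p0⊥ ⊗ p0⊥)) ⊗ p0⊥)
  [⊗]  ⊢ p0, p0, p0, (p0⊥ ⊗ (p0⊥ ⊗ p0⊥))
    [Ax]  ⊢ p0, p0⊥
    [⊗]  ⊢ p0, p0, (p0⊥ ⊗ p0⊥)
      [Ax]  ⊢ p0, p0⊥
      [Ax]  ⊢ p0, p0⊥
  [Ax]  ⊢ p0, p0⊥

Result: YES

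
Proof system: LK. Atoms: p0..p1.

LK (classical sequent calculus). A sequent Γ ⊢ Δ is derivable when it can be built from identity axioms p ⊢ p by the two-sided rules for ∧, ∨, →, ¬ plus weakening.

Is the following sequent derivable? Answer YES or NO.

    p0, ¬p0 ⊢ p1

Derivation trace:
[WR] p0, ¬p0 ⊢ p1
  [¬L] p0, ¬p0 ⊢ 
    [Ax] p0 ⊢ p0

Result: YES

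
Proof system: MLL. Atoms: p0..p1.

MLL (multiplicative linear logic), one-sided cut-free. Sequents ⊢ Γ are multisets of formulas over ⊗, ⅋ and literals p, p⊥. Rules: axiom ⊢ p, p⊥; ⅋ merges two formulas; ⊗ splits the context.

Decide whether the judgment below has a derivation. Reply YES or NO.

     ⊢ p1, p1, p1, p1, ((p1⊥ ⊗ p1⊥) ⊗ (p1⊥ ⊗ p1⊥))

Proof tree:
[⊗]  ⊢ p1, p1, p1, p1, ((p1⊥ ⊗ p1⊥) ⊗ (p1⊥ ⊗ p1⊥))
  [⊗]  ⊢ p1, p1, (p1⊥ ⊗ p1⊥)
    [Ax]  ⊢ p1, p1⊥
    [Ax]  ⊢ p1, p1⊥
  [⊗]  ⊢ p1, p1, (p1⊥ ⊗ p1⊥)
    [Ax]  ⊢ p1, p1⊥
    [Ax]  ⊢ p1, p1⊥

Result: YES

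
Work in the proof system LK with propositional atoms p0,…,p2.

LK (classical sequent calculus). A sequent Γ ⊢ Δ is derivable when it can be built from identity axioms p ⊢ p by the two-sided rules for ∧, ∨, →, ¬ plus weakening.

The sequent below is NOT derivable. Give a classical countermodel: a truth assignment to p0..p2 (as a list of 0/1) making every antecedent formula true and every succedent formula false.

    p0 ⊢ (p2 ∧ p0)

Search for a countermodel by truth-table:
  v=000: Γ:[p0=F] Δ:[(p2 ∧ p0)=F] refutes=False
  v=001: Γ:[p0=F] Δ:[(p2 ∧ p0)=F] refutes=False
  v=010: Γ:[p0=F] Δ:[(p2 ∧ p0)=F] refutes=False
  v=011: Γ:[p0=F] Δ:[(p2 ∧ p0)=F] refutes=False
  v=100: Γ:[p0=T] Δ:[(p2 ∧ p0)=F] refutes=True  ← countermodel

Result: [1, 0, 0]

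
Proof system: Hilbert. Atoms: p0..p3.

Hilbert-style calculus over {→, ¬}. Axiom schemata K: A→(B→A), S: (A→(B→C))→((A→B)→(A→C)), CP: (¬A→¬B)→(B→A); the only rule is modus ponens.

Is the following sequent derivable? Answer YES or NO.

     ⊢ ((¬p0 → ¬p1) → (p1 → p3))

Enumerate valuations to refute Γ ⊢ Δ:
  v=0000: Γ:[] Δ:[((¬p0 → ¬p1) → (p1 → p3))=T] refutes=False
  v=0001: Γ:[] Δ:[((¬p0 → ¬p1) → (p1 → p3))=T] refutes=False
  v=0010: Γ:[] Δ:[((¬p0 → ¬p1) → (p1 → p3))=T] refutes=False
  v=0011: Γ:[] Δ:[((¬p0 → ¬p1) → (p1 → p3))=T] refutes=False
  v=0100: Γ:[] Δ:[((¬p0 → ¬p1) → (p1 → p3))=T] refutes=False
  v=0101: Γ:[] Δ:[((¬p0 → ¬p1) → (p1 → p3))=T] refutes=False
  v=0110: Γ:[] Δ:[((¬p0 → ¬p1) → (p1 → p3))=T] refutes=False
  v=0111: Γ:[] Δ:[((¬p0 → ¬p1) → (p1 → p3))=T] refutes=False
  v=1000: Γ:[] Δ:[((¬p0 → ¬p1) → (p1 → p3))=T] refutes=False
  v=1001: Γ:[] Δ:[((¬p0 → ¬p1) → (p1 → p3))=T] refutes=False
  v=1010: Γ:[] Δ:[((¬p0 → ¬p1) → (p1 → p3))=T] refutes=False
  v=1011: Γ:[] Δ:[((¬p0 → ¬p1) → (p1 → p3))=T] refutes=False
  v=1100: Γ:[] Δ:[((¬p0 → ¬p1) → (p1 → p3))=F] refutes=True  ← countermodel

Result: NO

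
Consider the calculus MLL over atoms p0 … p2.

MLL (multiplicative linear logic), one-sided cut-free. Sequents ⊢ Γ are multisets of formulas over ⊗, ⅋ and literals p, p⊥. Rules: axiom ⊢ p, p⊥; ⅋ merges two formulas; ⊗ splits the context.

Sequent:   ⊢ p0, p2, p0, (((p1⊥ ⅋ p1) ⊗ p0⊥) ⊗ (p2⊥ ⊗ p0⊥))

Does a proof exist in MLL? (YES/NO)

Derivation (root first):
[⊗]  ⊢ p0, p2, p0, (((p1⊥ ⅋ p1) ⊗ p0⊥) ⊗ (p2⊥ ⊗ p0⊥))
  [⊗]  ⊢ p0, ((p1⊥ ⅋ p1) ⊗ p0⊥)
    [⅋]  ⊢ (p1⊥ ⅋ p1)
      [Ax]  ⊢ p1, p1⊥
    [Ax]  ⊢ p0, p0⊥
  [⊗]  ⊢ p2, p0, (p2⊥ ⊗ p0⊥)
    [Ax]  ⊢ p2, p2⊥
    [Ax]  ⊢ p0, p0⊥

Result: YES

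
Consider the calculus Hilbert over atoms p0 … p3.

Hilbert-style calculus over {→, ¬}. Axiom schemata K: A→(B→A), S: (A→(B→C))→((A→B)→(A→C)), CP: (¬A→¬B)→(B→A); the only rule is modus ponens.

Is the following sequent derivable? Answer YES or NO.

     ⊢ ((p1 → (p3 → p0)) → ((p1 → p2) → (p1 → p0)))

Truth-table refutation:
  v=0000: Γ:[] Δ:[((p1 → (p3 → p0)) → ((p1 → p2) → (p1 → p0)))=T] refutes=False
  v=0001: Γ:[] Δ:[((p1 → (p3 → p0)) → ((p1 → p2) → (p1 → p0)))=T] refutes=False
  v=0010: Γ:[] Δ:[((p1 → (p3 → p0)) → ((p1 → p2) → (p1 → p0)))=T] refutes=False
  v=0011: Γ:[] Δ:[((p1 → (p3 → p0)) → ((p1 → p2) → (p1 → p0)))=T] refutes=False
  v=0100: Γ:[] Δ:[((p1 → (p3 → p0)) → ((p1 → p2) → (p1 → p0)))=T] refutes=False
  v=0101: Γ:[] Δ:[((p1 → (p3 → p0)) → ((p1 → p2) → (p1 → p0)))=T] refutes=False
  v=0110: Γ:[] Δ:[((p1 → (p3 → p0)) → ((p1 → p2) → (p1 → p0)))=F] refutes=True  ← countermodel

Result: NO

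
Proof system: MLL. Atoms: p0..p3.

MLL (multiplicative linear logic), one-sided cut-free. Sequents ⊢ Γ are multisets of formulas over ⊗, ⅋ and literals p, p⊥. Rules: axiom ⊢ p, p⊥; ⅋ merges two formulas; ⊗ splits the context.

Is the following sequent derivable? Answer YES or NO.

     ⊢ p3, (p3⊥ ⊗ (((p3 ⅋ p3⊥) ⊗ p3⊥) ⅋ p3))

Derivation trace:
[⊗]  ⊢ p3, (p3⊥ ⊗ (((p3 ⅋ p3⊥) ⊗ p3⊥) ⅋ p3))
  [Ax]  ⊢ p3, p3⊥
  [⅋]  ⊢ (((p3 ⅋ p3⊥) ⊗ p3⊥) ⅋ p3)
    [⊗]  ⊢ p3, ((p3 ⅋ p3⊥) ⊗ p3⊥)
      [⅋]  ⊢ (p3 ⅋ p3⊥)
        [Ax]  ⊢ p3, p3⊥
      [Ax]  ⊢ p3, p3⊥

Result: YES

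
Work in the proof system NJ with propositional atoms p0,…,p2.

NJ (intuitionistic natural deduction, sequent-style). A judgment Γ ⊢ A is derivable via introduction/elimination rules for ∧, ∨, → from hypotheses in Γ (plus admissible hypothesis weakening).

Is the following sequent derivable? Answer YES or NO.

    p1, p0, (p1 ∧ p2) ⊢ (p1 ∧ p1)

Derivation (root first):
[∧I] p1, p0, (p1 ∧ p2) ⊢ (p1 ∧ p1)
  [Ax] p1 ⊢ p1
  [Wk] p1, p0, (p1 ∧ p2) ⊢ p1
    [Wk] p1, p0 ⊢ p1
      [Ax] p1 ⊢ p1

Result: YES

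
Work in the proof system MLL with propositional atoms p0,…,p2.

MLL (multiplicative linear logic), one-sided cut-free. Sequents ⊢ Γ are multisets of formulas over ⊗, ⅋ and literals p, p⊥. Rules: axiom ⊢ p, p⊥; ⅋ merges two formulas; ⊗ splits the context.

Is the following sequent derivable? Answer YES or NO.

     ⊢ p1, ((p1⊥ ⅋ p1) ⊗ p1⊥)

Derivation trace:
[⊗]  ⊢ p1, ((p1⊥ ⅋ p1) ⊗ p1⊥)
  [⅋]  ⊢ (p1⊥ ⅋ p1)
    [Ax]  ⊢ p1, p1⊥
  [Ax]  ⊢ p1, p1⊥

Result: YES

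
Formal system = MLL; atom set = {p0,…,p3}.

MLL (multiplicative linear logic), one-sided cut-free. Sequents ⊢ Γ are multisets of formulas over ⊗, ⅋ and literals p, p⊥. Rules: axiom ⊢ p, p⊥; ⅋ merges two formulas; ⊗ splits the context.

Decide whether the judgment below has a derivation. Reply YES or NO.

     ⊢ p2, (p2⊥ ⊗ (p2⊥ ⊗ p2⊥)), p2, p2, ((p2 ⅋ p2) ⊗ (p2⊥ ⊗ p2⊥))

Derivation trace:
[⊗]  ⊢ p2, (p2⊥ ⊗ (p2⊥ ⊗ p2⊥)), p2, p2, ((p2 ⅋ p2) ⊗ (p2⊥ ⊗ p2⊥))
  [⅋]  ⊢ p2, (p2⊥ ⊗ (p2⊥ ⊗ p2⊥)), (p2 ⅋ p2)
    [⊗]  ⊢ p2, p2, p2, (p2⊥ ⊗ (p2⊥ ⊗ p2⊥))
      [Ax]  ⊢ p2, p2⊥
      [⊗]  ⊢ p2, p2, (p2⊥ ⊗ p2⊥)
        [Ax]  ⊢ p2, p2⊥
        [Ax]  ⊢ p2, p2⊥
  [⊗]  ⊢ p2, p2, (p2⊥ ⊗ p2⊥)
    [Ax]  ⊢ p2, p2⊥
    [Ax]  ⊢ p2, p2⊥

Result: YES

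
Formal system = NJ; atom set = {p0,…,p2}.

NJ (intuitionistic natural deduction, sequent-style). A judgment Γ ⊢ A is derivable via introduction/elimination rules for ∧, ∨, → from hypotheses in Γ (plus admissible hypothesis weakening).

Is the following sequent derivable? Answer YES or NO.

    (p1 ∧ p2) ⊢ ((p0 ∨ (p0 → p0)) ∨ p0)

Proof tree:
[∨I₁] (p1 ∧ p2) ⊢ ((p0 ∨ (p0 → p0)) ∨ p0)
  [Wk] (p1 ∧ p2) ⊢ (p0 ∨ (p0 → p0))
    [∨I₂]  ⊢ (p0 ∨ (p0 → p0))
      [→I]  ⊢ (p0 → p0)
        [Ax] p0 ⊢ p0

Result: YES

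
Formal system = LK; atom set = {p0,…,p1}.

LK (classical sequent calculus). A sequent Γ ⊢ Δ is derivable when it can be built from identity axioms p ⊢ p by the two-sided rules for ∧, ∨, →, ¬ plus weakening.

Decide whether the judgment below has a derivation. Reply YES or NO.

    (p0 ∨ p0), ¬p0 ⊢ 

Derivation trace:
[¬L] (p0 ∨ p0), ¬p0 ⊢ 
  [∨L] (p0 ∨ p0) ⊢ p0
    [Ax] p0 ⊢ p0
    [Ax] p0 ⊢ p0

Result: YES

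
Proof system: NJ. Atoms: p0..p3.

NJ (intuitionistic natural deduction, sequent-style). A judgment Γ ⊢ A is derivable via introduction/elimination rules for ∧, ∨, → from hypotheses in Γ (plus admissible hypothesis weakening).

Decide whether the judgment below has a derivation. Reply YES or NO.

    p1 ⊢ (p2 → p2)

Derivation (root first):
[Wk] p1 ⊢ (p2 → p2)
  [→I]  ⊢ (p2 → p2)
    [Ax] p2 ⊢ p2

Result: YES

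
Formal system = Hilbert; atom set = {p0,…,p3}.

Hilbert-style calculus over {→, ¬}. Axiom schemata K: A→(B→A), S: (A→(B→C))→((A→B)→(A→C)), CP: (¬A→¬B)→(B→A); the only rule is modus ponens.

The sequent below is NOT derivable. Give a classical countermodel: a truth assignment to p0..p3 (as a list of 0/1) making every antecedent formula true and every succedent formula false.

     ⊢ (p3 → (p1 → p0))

Search for a countermodel by truth-table:
  v=0000: Γ:[] Δ:[(p3 → (p1 → p0))=T] refutes=False
  v=0001: Γ:[] Δ:[(p3 → (p1 → p0))=T] refutes=False
  v=0010: Γ:[] Δ:[(p3 → (p1 → p0))=T] refutes=False
  v=0011: Γ:[] Δ:[(p3 → (p1 → p0))=T] refutes=False
  v=0100: Γ:[] Δ:[(p3 → (p1 → p0))=T] refutes=False
  v=0101: Γ:[] Δ:[(p3 → (p1 → p0))=F] refutes=True  ← countermodel

Result: [0, 1, 0, 1]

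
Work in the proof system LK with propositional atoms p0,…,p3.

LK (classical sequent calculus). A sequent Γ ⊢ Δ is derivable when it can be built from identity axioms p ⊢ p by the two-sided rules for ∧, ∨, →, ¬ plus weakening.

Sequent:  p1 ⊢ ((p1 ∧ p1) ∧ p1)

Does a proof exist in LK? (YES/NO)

Derivation (root first):
[∧R] p1 ⊢ ((p1 ∧ p1) ∧ p1)
  [∧R] p1 ⊢ (p1 ∧ p1)
    [Ax] p1 ⊢ p1
    [Ax] p1 ⊢ p1
  [Ax] p1 ⊢ p1

Result: YES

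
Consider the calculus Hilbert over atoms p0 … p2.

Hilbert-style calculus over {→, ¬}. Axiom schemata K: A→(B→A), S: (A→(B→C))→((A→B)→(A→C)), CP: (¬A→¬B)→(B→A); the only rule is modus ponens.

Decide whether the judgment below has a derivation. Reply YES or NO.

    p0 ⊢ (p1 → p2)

Search for a countermodel by truth-table:
  v=000: Γ:[p0=F] Δ:[(p1 → p2)=T] refutes=False
  v=001: Γ:[p0=F] Δ:[(p1 → p2)=T] refutes=False
  v=010: Γ:[p0=F] Δ:[(p1 → p2)=F] refutes=False
  v=011: Γ:[p0=F] Δ:[(p1 → p2)=T] refutes=False
  v=100: Γ:[p0=T] Δ:[(p1 → p2)=T] refutes=False
  v=101: Γ:[p0=T] Δ:[(p1 → p2)=T] refutes=False
  v=110: Γ:[p0=T] Δ:[(p1 → p2)=F] refutes=True  ← countermodel

Result: NO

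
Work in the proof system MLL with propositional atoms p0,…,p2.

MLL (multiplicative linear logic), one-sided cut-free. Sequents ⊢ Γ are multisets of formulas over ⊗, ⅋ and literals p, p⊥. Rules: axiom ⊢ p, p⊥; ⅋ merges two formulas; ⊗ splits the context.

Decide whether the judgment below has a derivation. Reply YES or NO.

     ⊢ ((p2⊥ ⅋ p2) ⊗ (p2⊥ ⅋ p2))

Derivation (root first):
[⊗]  ⊢ ((p2⊥ ⅋ p2) ⊗ (p2⊥ ⅋ p2))
  [⅋]  ⊢ (p2⊥ ⅋ p2)
    [Ax]  ⊢ p2, p2⊥
  [⅋]  ⊢ (p2⊥ ⅋ p2)
    [Ax]  ⊢ p2, p2⊥

Result: YES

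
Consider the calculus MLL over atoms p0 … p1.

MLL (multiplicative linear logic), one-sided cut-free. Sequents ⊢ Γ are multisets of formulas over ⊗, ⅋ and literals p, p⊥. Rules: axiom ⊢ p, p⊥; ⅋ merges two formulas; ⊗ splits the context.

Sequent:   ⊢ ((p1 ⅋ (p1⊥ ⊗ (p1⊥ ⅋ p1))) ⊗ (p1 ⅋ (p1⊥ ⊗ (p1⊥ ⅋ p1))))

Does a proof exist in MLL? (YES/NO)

Proof tree:
[⊗]  ⊢ ((p1 ⅋ (p1⊥ ⊗ (p1⊥ ⅋ p1))) ⊗ (p1 ⅋ (p1⊥ ⊗ (p1⊥ ⅋ p1))))
  [⅋]  ⊢ (p1 ⅋ (p1⊥ ⊗ (p1⊥ ⅋ p1)))
    [⊗]  ⊢ p1, (p1⊥ ⊗ (p1⊥ ⅋ p1))
      [Ax]  ⊢ p1, p1⊥
      [⅋]  ⊢ (p1⊥ ⅋ p1)
        [Ax]  ⊢ p1, p1⊥
  [⅋]  ⊢ (p1 ⅋ (p1⊥ ⊗ (p1⊥ ⅋ p1)))
    [⊗]  ⊢ p1, (p1⊥ ⊗ (p1⊥ ⅋ p1))
      [Ax]  ⊢ p1, p1⊥
      [⅋]  ⊢ (p1⊥ ⅋ p1)
        [Ax]  ⊢ p1, p1⊥

Result: YES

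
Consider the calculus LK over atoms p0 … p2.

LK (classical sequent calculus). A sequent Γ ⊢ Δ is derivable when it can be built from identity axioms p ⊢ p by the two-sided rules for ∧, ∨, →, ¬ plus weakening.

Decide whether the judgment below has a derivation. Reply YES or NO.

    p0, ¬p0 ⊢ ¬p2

Proof tree:
[¬R] p0, ¬p0 ⊢ ¬p2
  [¬L] p0, p2, ¬p0 ⊢ 
    [WL] p0, p2 ⊢ p0
      [Ax] p0 ⊢ p0

Result: YES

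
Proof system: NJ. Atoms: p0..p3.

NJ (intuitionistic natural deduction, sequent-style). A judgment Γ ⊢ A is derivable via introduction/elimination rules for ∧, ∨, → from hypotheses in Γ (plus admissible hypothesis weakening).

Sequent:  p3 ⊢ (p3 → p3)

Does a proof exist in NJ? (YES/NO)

Proof tree:
[→I] p3 ⊢ (p3 → p3)
  [Wk] p3, p3 ⊢ p3
    [Ax] p3 ⊢ p3

Result: YES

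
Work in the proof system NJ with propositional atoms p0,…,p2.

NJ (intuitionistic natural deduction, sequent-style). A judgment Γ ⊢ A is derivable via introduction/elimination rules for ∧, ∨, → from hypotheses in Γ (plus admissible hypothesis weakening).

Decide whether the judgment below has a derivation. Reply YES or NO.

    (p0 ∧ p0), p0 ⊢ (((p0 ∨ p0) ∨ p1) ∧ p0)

Proof tree:
[∧I] (p0 ∧ p0), p0 ⊢ (((p0 ∨ p0) ∨ p1) ∧ p0)
  [∨I₁] p0 ⊢ ((p0 ∨ p0) ∨ p1)
    [∨I₂] p0 ⊢ (p0 ∨ p0)
      [Ax] p0 ⊢ p0
  [Wk] p0, (p0 ∧ p0) ⊢ p0
    [Ax] p0 ⊢ p0

Result: YES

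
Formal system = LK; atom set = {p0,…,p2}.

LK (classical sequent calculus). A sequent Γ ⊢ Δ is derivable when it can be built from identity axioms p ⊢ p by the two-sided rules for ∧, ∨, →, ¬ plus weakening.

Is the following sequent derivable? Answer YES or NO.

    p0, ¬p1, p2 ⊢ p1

Enumerate valuations to refute Γ ⊢ Δ:
  v=000: Γ:[p0=F, ¬p1=T, p2=F] Δ:[p1=F] refutes=False
  v=001: Γ:[p0=F, ¬p1=T, p2=T] Δ:[p1=F] refutes=False
  v=010: Γ:[p0=F, ¬p1=F, p2=F] Δ:[p1=T] refutes=False
  v=011: Γ:[p0=F, ¬p1=F, p2=T] Δ:[p1=T] refutes=False
  v=100: Γ:[p0=T, ¬p1=T, p2=F] Δ:[p1=F] refutes=False
  v=101: Γ:[p0=T, ¬p1=T, p2=T] Δ:[p1=F] refutes=True  ← countermodel

Result: NO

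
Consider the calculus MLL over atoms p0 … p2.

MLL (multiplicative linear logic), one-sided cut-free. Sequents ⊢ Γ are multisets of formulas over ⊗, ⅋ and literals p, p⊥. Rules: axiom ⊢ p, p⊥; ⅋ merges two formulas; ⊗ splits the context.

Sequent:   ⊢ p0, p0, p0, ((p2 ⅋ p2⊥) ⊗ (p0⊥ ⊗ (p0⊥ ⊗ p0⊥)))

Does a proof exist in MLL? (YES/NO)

Derivation (root first):
[⊗]  ⊢ p0, p0, p0, ((p2 ⅋ p2⊥) ⊗ (p0⊥ ⊗ (p0⊥ ⊗ p0⊥)))
  [⅋]  ⊢ (p2 ⅋ p2⊥)
    [Ax]  ⊢ p2, p2⊥
  [⊗]  ⊢ p0, p0, p0, (p0⊥ ⊗ (p0⊥ ⊗ p0⊥))
    [Ax]  ⊢ p0, p0⊥
    [⊗]  ⊢ p0, p0, (p0⊥ ⊗ p0⊥)
      [Ax]  ⊢ p0, p0⊥
      [Ax]  ⊢ p0, p0⊥

Result: YES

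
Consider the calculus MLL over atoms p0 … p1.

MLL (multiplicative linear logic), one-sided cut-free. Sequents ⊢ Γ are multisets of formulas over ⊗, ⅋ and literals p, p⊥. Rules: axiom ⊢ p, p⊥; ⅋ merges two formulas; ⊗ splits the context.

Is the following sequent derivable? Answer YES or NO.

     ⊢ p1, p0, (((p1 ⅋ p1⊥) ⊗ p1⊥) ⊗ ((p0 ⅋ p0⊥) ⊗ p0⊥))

Derivation trace:
[⊗]  ⊢ p1, p0, (((p1 ⅋ p1⊥) ⊗ p1⊥) ⊗ ((p0 ⅋ p0⊥) ⊗ p0⊥))
  [⊗]  ⊢ p1, ((p1 ⅋ p1⊥) ⊗ p1⊥)
    [⅋]  ⊢ (p1 ⅋ p1⊥)
      [Ax]  ⊢ p1, p1⊥
    [Ax]  ⊢ p1, p1⊥
  [⊗]  ⊢ p0, ((p0 ⅋ p0⊥) ⊗ p0⊥)
    [⅋]  ⊢ (p0 ⅋ p0⊥)
      [Ax]  ⊢ p0, p0⊥
    [Ax]  ⊢ p0, p0⊥

Result: YES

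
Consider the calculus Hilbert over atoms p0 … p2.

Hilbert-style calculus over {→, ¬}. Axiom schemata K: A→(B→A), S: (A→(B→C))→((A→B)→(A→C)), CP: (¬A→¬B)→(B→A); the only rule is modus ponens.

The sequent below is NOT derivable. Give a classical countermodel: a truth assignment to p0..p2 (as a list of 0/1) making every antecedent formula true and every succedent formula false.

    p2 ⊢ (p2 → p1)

Search for a countermodel by truth-table:
  v=000: Γ:[p2=F] Δ:[(p2 → p1)=T] refutes=False
  v=001: Γ:[p2=T] Δ:[(p2 → p1)=F] refutes=True  ← countermodel

Result: [0, 0, 1]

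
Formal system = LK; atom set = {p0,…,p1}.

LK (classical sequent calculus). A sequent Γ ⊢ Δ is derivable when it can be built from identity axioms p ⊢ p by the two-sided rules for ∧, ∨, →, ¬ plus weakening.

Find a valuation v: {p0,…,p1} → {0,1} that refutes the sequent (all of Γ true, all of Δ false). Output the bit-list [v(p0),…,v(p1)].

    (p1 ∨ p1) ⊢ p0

Search for a countermodel by truth-table:
  v=00: Γ:[(p1 ∨ p1)=F] Δ:[p0=F] refutes=False
  v=01: Γ:[(p1 ∨ p1)=T] Δ:[p0=F] refutes=True  ← countermodel

Result: [0, 1]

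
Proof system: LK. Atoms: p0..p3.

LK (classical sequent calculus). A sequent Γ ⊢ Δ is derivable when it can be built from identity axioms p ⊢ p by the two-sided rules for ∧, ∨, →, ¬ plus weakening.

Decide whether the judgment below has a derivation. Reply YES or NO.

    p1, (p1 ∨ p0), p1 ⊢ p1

Proof tree:
[WL] p1, (p1 ∨ p0), p1 ⊢ p1
  [∨L] p1, (p1 ∨ p0) ⊢ p1
    [Ax] p1 ⊢ p1
    [WL] p1, p0 ⊢ p1
      [Ax] p1 ⊢ p1

Result: YES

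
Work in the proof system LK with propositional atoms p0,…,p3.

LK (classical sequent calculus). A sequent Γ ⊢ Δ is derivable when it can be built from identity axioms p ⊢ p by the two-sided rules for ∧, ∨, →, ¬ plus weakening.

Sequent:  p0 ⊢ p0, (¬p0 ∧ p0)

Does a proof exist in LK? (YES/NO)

Derivation (root first):
[∧R] p0 ⊢ p0, (¬p0 ∧ p0)
  [¬R]  ⊢ p0, ¬p0
    [Ax] p0 ⊢ p0
  [Ax] p0 ⊢ p0

Result: YES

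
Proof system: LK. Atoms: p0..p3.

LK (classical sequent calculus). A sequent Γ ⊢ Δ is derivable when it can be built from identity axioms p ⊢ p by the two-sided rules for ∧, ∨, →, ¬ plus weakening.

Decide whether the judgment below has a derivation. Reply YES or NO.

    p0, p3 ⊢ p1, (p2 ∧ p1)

Truth-table refutation:
  v=0000: Γ:[p0=F, p3=F] Δ:[p1=F, (p2 ∧ p1)=F] refutes=False
  v=0001: Γ:[p0=F, p3=T] Δ:[p1=F, (p2 ∧ p1)=F] refutes=False
  v=0010: Γ:[p0=F, p3=F] Δ:[p1=F, (p2 ∧ p1)=F] refutes=False
  v=0011: Γ:[p0=F, p3=T] Δ:[p1=F, (p2 ∧ p1)=F] refutes=False
  v=0100: Γ:[p0=F, p3=F] Δ:[p1=T, (p2 ∧ p1)=F] refutes=False
  v=0101: Γ:[p0=F, p3=T] Δ:[p1=T, (p2 ∧ p1)=F] refutes=False
  v=0110: Γ:[p0=F, p3=F] Δ:[p1=T, (p2 ∧ p1)=T] refutes=False
  v=0111: Γ:[p0=F, p3=T] Δ:[p1=T, (p2 ∧ p1)=T] refutes=False
  v=1000: Γ:[p0=T, p3=F] Δ:[p1=F, (p2 ∧ p1)=F] refutes=False
  v=1001: Γ:[p0=T, p3=T] Δ:[p1=F, (p2 ∧ p1)=F] refutes=True  ← countermodel

Result: NO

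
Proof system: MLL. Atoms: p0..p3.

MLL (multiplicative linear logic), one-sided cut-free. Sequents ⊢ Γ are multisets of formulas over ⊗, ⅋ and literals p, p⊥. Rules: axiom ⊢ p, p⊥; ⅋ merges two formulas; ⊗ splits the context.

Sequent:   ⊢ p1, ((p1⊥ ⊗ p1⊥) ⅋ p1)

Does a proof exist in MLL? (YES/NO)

Proof tree:
[⅋]  ⊢ p1, ((p1⊥ ⊗ p1⊥) ⅋ p1)
  [⊗]  ⊢ p1, p1, (p1⊥ ⊗ p1⊥)
    [Ax]  ⊢ p1, p1⊥
    [Ax]  ⊢ p1, p1⊥

Result: YES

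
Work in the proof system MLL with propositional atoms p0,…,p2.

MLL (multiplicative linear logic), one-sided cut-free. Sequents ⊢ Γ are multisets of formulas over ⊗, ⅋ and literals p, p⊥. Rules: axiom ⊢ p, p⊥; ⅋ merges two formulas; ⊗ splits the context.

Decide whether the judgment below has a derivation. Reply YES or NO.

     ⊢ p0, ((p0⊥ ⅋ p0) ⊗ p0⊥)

Derivation trace:
[⊗]  ⊢ p0, ((p0⊥ ⅋ p0) ⊗ p0⊥)
  [⅋]  ⊢ (p0⊥ ⅋ p0)
    [Ax]  ⊢ p0, p0⊥
  [Ax]  ⊢ p0, p0⊥

Result: YES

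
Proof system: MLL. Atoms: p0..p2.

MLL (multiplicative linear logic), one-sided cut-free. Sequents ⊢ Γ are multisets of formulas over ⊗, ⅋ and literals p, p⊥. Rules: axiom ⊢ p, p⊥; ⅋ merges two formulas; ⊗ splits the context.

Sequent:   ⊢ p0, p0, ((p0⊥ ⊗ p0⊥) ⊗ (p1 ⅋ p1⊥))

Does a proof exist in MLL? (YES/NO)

Derivation trace:
[⊗]  ⊢ p0, p0, ((p0⊥ ⊗ p0⊥) ⊗ (p1 ⅋ p1⊥))
  [⊗]  ⊢ p0, p0, (p0⊥ ⊗ p0⊥)
    [Ax]  ⊢ p0, p0⊥
    [Ax]  ⊢ p0, p0⊥
  [⅋]  ⊢ (p1 ⅋ p1⊥)
    [Ax]  ⊢ p1, p1⊥

Result: YES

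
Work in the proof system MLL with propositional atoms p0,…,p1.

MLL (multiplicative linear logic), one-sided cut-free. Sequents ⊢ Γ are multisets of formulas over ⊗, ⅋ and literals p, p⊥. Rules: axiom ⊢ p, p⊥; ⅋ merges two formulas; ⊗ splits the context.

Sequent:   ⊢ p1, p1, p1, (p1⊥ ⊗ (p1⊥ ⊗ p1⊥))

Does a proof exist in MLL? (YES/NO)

Proof tree:
[⊗]  ⊢ p1, p1, p1, (p1⊥ ⊗ (p1⊥ ⊗ p1⊥))
  [Ax]  ⊢ p1, p1⊥
  [⊗]  ⊢ p1, p1, (p1⊥ ⊗ p1⊥)
    [Ax]  ⊢ p1, p1⊥
    [Ax]  ⊢ p1, p1⊥

Result: YES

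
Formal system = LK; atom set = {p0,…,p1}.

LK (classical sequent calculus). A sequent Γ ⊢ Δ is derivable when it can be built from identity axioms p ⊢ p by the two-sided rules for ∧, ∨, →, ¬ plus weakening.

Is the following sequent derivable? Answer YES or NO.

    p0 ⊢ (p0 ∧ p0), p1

Derivation trace:
[WR] p0 ⊢ (p0 ∧ p0), p1
  [∧R] p0 ⊢ (p0 ∧ p0)
    [Ax] p0 ⊢ p0
    [Ax] p0 ⊢ p0

Result: YES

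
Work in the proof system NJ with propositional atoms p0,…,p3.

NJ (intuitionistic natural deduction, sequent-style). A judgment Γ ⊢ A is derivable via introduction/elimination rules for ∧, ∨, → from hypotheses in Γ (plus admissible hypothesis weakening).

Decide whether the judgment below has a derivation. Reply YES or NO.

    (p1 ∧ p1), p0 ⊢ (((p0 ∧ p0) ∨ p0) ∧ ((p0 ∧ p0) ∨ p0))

Proof tree:
[∧I] (p1 ∧ p1), p0 ⊢ (((p0 ∧ p0) ∨ p0) ∧ ((p0 ∧ p0) ∨ p0))
  [∨I₁] (p1 ∧ p1), p0 ⊢ ((p0 ∧ p0) ∨ p0)
    [∧I] (p1 ∧ p1), p0 ⊢ (p0 ∧ p0)
      [Ax] p0 ⊢ p0
      [Wk] p0, (p1 ∧ p1) ⊢ p0
        [Ax] p0 ⊢ p0
  [∨I₁] (p1 ∧ p1), p0 ⊢ ((p0 ∧ p0) ∨ p0)
    [∧I] (p1 ∧ p1), p0 ⊢ (p0 ∧ p0)
      [Ax] p0 ⊢ p0
      [Wk] p0, (p1 ∧ p1) ⊢ p0
        [Ax] p0 ⊢ p0

Result: YES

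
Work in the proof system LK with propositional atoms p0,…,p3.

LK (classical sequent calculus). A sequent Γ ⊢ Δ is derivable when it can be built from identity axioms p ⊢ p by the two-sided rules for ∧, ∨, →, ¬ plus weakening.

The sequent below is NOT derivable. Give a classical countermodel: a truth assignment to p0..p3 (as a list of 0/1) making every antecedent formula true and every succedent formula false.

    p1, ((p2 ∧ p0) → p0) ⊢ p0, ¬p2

Truth-table refutation:
  v=0000: Γ:[p1=F, ((p2 ∧ p0) → p0)=T] Δ:[p0=F, ¬p2=T] refutes=False
  v=0001: Γ:[p1=F, ((p2 ∧ p0) → p0)=T] Δ:[p0=F, ¬p2=T] refutes=False
  v=0010: Γ:[p1=F, ((p2 ∧ p0) → p0)=T] Δ:[p0=F, ¬p2=F] refutes=False
  v=0011: Γ:[p1=F, ((p2 ∧ p0) → p0)=T] Δ:[p0=F, ¬p2=F] refutes=False
  v=0100: Γ:[p1=T, ((p2 ∧ p0) → p0)=T] Δ:[p0=F, ¬p2=T] refutes=False
  v=0101: Γ:[p1=T, ((p2 ∧ p0) → p0)=T] Δ:[p0=F, ¬p2=T] refutes=False
  v=0110: Γ:[p1=T, ((p2 ∧ p0) → p0)=T] Δ:[p0=F, ¬p2=F] refutes=True  ← countermodel

Result: [0, 1, 1, 0]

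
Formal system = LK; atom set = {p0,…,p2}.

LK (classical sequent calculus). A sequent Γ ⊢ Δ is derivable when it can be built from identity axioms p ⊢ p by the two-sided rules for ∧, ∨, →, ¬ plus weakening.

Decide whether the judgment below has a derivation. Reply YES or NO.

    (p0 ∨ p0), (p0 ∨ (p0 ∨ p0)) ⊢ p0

Derivation (root first):
[∨L] (p0 ∨ p0), (p0 ∨ (p0 ∨ p0)) ⊢ p0
  [WL] (p0 ∨ p0), p0 ⊢ p0
    [∨L] (p0 ∨ p0) ⊢ p0
      [Ax] p0 ⊢ p0
      [Ax] p0 ⊢ p0
  [∨L] (p0 ∨ p0) ⊢ p0
    [Ax] p0 ⊢ p0
    [Ax] p0 ⊢ p0

Result: YES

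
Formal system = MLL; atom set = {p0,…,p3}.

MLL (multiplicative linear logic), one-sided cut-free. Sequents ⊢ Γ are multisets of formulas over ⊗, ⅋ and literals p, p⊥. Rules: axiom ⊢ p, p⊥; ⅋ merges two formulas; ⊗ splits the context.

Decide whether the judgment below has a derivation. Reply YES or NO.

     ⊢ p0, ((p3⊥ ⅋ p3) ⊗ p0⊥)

Proof tree:
[⊗]  ⊢ p0, ((p3⊥ ⅋ p3) ⊗ p0⊥)
  [⅋]  ⊢ (p3⊥ ⅋ p3)
    [Ax]  ⊢ p3, p3⊥
  [Ax]  ⊢ p0, p0⊥

Result: YES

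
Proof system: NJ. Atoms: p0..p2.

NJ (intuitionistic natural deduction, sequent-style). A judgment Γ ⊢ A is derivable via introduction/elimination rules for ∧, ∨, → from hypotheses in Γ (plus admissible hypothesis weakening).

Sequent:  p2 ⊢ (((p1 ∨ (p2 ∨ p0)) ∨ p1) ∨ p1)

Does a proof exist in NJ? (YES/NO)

Derivation (root first):
[∨I₁] p2 ⊢ (((p1 ∨ (p2 ∨ p0)) ∨ p1) ∨ p1)
  [∨I₁] p2 ⊢ ((p1 ∨ (p2 ∨ p0)) ∨ p1)
    [∨I₂] p2 ⊢ (p1 ∨ (p2 ∨ p0))
      [∨I₁] p2 ⊢ (p2 ∨ p0)
        [Ax] p2 ⊢ p2

Result: YES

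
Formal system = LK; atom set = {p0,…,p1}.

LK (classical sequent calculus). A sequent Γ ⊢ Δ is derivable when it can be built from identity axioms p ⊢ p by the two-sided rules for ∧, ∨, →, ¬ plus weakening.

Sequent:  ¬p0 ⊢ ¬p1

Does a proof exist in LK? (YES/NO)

Search for a countermodel by truth-table:
  v=00: Γ:[¬p0=T] Δ:[¬p1=T] refutes=False
  v=01: Γ:[¬p0=T] Δ:[¬p1=F] refutes=True  ← countermodel

Result: NO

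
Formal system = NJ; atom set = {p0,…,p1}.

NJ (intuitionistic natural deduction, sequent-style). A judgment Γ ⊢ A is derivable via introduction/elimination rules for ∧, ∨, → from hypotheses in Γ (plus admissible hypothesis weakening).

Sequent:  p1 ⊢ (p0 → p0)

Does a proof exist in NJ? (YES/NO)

Derivation trace:
[→I] p1 ⊢ (p0 → p0)
  [→E] p1, p0 ⊢ p0
    [→I]  ⊢ (p0 → p0)
      [Ax] p0 ⊢ p0
    [Wk] p0, p1 ⊢ p0
      [Ax] p0 ⊢ p0

Result: YES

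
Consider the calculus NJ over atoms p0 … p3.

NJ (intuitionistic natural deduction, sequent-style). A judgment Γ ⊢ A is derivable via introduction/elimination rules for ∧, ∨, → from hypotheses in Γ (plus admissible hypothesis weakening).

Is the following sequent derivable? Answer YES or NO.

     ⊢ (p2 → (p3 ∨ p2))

Derivation trace:
[→I]  ⊢ (p2 → (p3 ∨ p2))
  [∨I₂] p2 ⊢ (p3 ∨ p2)
    [Ax] p2 ⊢ p2

Result: YES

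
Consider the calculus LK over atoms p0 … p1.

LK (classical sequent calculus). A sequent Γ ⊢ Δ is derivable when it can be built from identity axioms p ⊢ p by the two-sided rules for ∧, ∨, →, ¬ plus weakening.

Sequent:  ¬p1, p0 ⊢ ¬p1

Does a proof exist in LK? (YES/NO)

Proof tree:
[WL] ¬p1, p0 ⊢ ¬p1
  [¬R] ¬p1 ⊢ ¬p1
    [¬L] p1, ¬p1 ⊢ 
      [Ax] p1 ⊢ p1

Result: YES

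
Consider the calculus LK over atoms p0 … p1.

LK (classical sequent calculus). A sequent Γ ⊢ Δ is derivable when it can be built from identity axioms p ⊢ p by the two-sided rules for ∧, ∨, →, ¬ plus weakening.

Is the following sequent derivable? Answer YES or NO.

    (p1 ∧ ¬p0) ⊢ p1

Derivation (root first):
[∧L] (p1 ∧ ¬p0) ⊢ p1
  [¬L] p1, ¬p0 ⊢ p1
    [WR] p1 ⊢ p1, p0
      [Ax] p1 ⊢ p1

Result: YES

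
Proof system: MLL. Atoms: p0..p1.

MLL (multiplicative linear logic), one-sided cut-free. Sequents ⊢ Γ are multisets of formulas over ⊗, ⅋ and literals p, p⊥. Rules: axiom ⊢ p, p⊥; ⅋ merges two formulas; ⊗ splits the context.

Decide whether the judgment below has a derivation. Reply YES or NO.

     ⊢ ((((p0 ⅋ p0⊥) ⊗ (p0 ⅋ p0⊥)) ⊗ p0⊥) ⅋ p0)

Proof tree:
[⅋]  ⊢ ((((p0 ⅋ p0⊥) ⊗ (p0 ⅋ p0⊥)) ⊗ p0⊥) ⅋ p0)
  [⊗]  ⊢ p0, (((p0 ⅋ p0⊥) ⊗ (p0 ⅋ p0⊥)) ⊗ p0⊥)
    [⊗]  ⊢ ((p0 ⅋ p0⊥) ⊗ (p0 ⅋ p0⊥))
      [⅋]  ⊢ (p0 ⅋ p0⊥)
        [Ax]  ⊢ p0, p0⊥
      [⅋]  ⊢ (p0 ⅋ p0⊥)
        [Ax]  ⊢ p0, p0⊥
    [Ax]  ⊢ p0, p0⊥

Result: YES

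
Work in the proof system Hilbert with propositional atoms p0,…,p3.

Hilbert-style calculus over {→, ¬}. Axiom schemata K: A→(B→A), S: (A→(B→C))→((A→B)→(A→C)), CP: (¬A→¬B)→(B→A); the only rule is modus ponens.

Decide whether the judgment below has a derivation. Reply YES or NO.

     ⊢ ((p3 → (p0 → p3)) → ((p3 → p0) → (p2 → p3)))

Search for a countermodel by truth-table:
  v=0000: Γ:[] Δ:[((p3 → (p0 → p3)) → ((p3 → p0) → (p2 → p3)))=T] refutes=False
  v=0001: Γ:[] Δ:[((p3 → (p0 → p3)) → ((p3 → p0) → (p2 → p3)))=T] refutes=False
  v=0010: Γ:[] Δ:[((p3 → (p0 → p3)) → ((p3 → p0) → (p2 → p3)))=F] refutes=True  ← countermodel

Result: NO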